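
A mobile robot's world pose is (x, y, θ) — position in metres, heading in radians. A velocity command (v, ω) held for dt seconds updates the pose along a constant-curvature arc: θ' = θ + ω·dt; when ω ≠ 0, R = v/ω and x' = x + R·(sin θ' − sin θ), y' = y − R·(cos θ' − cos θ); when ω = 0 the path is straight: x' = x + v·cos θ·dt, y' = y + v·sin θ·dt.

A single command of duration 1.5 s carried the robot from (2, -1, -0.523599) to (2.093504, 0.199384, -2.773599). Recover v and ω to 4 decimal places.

v = -1.0000, ω = -1.5000

Δθ = -2.773599 − -0.523599 = -2.250000
ω = Δθ/dt = -2.250000/1.5 = -1.5000
R = −Δy/(cos θ' − cos θ) = 0.6667
v = R·ω = 0.6667·-1.5000 = -1.0000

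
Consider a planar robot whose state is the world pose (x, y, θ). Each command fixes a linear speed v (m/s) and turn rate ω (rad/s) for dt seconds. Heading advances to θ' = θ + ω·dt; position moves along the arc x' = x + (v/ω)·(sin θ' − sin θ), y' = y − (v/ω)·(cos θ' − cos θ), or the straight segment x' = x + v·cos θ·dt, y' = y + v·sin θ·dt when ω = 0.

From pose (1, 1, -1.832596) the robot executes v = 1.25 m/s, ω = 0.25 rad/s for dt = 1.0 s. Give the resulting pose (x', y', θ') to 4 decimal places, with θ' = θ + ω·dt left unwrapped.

θ' = -1.8326 + 0.25·1.0 = -1.5826
R = v/ω = 1.25/0.25 = 5.0000
x' = 1 + 5.0000·(sin -1.5826 − sin -1.8326) = 0.8300
y' = 1 − 5.0000·(cos -1.5826 − cos -1.8326) = -0.2351

(0.8300, -0.2351, -1.5826)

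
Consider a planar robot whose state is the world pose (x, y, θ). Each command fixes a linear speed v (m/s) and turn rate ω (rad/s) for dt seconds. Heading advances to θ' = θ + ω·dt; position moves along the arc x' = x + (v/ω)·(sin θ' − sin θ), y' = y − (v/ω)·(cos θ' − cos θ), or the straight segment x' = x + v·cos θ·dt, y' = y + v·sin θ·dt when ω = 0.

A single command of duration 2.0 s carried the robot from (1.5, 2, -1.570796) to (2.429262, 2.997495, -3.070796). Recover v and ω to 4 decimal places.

v = -0.7500, ω = -0.7500

Δθ = -3.070796 − -1.570796 = -1.500000
ω = Δθ/dt = -1.500000/2.0 = -0.7500
R = −Δy/(cos θ' − cos θ) = 1.0000
v = R·ω = 1.0000·-0.7500 = -0.7500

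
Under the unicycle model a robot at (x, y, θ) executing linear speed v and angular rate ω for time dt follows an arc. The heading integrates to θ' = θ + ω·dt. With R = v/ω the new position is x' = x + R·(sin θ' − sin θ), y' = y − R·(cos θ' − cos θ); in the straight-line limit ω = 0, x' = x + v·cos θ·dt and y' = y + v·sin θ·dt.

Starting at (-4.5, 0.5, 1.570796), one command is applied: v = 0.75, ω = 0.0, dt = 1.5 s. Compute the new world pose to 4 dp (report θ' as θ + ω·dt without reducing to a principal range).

(-4.5000, 1.6250, 1.5708)

θ' = 1.5708 + 0.0·1.5 = 1.5708
ω = 0 → straight: x' = -4.5 + 0.75·cos(1.5708)·1.5 = -4.5000
y' = 0.5 + 0.75·sin(1.5708)·1.5 = 1.6250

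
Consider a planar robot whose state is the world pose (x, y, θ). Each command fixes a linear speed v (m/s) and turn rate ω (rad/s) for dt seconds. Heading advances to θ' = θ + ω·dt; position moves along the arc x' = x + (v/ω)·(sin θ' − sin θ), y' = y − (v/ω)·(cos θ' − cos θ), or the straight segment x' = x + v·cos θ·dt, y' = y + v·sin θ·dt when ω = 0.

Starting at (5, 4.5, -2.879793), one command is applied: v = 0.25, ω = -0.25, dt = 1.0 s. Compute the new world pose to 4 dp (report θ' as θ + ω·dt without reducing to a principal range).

θ' = -2.8798 + -0.25·1.0 = -3.1298
R = v/ω = 0.25/-0.25 = -1.0000
x' = 5 + -1.0000·(sin -3.1298 − sin -2.8798) = 4.7530
y' = 4.5 − -1.0000·(cos -3.1298 − cos -2.8798) = 4.4660

(4.7530, 4.4660, -3.1298)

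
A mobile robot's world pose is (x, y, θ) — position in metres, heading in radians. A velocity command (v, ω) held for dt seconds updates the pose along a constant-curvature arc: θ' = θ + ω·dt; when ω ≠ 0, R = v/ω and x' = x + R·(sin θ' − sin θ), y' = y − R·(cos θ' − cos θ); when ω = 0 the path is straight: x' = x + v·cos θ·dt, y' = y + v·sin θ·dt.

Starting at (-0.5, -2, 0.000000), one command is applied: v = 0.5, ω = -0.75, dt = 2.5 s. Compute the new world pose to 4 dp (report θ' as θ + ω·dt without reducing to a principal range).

θ' = 0.0000 + -0.75·2.5 = -1.8750
R = v/ω = 0.5/-0.75 = -0.6667
x' = -0.5 + -0.6667·(sin -1.8750 − sin 0.0000) = 0.1361
y' = -2 − -0.6667·(cos -1.8750 − cos 0.0000) = -2.8664

(0.1361, -2.8664, -1.8750)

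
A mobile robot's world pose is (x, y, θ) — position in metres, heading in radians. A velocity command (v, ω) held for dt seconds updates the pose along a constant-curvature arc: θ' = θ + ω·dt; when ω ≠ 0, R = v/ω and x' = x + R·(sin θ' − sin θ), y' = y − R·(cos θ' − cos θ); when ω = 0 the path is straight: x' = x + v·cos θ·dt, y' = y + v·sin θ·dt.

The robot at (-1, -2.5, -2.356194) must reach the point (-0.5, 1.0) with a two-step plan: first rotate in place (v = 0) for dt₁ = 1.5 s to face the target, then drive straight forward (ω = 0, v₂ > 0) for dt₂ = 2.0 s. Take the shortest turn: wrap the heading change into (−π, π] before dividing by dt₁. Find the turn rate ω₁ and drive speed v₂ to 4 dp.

heading to target = atan2(1−-2.5, -0.5−-1) = 1.4289
Δθ = wrap(1.4289 − -2.3562) = -2.4981; ω₁ = Δθ/dt₁ = -1.6654
distance = √((-0.5−-1)² + (1−-2.5)²) = 3.5355; v₂ = distance/dt₂ = 1.7678

ω₁ = -1.6654, v₂ = 1.7678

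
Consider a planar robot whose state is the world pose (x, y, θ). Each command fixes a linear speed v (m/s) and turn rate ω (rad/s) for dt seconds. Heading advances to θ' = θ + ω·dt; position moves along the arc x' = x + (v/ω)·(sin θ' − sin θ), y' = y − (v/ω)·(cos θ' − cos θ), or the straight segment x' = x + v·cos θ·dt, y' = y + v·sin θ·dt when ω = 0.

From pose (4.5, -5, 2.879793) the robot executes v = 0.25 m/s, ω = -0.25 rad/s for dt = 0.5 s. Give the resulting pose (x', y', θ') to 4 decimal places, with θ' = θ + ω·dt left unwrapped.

θ' = 2.8798 + -0.25·0.5 = 2.7548
R = v/ω = 0.25/-0.25 = -1.0000
x' = 4.5 + -1.0000·(sin 2.7548 − sin 2.8798) = 4.3816
y' = -5 − -1.0000·(cos 2.7548 − cos 2.8798) = -4.9602

(4.3816, -4.9602, 2.7548)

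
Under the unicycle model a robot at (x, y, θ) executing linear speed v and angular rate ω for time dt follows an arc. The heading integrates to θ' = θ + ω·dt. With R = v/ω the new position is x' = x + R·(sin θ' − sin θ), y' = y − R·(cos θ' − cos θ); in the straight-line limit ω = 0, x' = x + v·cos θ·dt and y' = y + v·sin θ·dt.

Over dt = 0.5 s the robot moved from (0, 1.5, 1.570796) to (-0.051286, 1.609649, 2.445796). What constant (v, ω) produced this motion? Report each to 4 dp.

v = 0.2500, ω = 1.7500

Δθ = 2.445796 − 1.570796 = 0.875000
ω = Δθ/dt = 0.875000/0.5 = 1.7500
R = −Δy/(cos θ' − cos θ) = 0.1429
v = R·ω = 0.1429·1.7500 = 0.2500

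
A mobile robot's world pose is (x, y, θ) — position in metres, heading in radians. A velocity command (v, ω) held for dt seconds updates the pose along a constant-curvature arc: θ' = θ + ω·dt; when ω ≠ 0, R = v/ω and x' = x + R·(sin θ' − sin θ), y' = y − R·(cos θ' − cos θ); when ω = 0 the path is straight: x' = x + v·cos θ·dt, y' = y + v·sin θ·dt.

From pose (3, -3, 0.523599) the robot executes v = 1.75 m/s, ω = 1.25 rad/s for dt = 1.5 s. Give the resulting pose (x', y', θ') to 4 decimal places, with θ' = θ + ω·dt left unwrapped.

(3.2471, -0.7565, 2.3986)

θ' = 0.5236 + 1.25·1.5 = 2.3986
R = v/ω = 1.75/1.25 = 1.4000
x' = 3 + 1.4000·(sin 2.3986 − sin 0.5236) = 3.2471
y' = -3 − 1.4000·(cos 2.3986 − cos 0.5236) = -0.7565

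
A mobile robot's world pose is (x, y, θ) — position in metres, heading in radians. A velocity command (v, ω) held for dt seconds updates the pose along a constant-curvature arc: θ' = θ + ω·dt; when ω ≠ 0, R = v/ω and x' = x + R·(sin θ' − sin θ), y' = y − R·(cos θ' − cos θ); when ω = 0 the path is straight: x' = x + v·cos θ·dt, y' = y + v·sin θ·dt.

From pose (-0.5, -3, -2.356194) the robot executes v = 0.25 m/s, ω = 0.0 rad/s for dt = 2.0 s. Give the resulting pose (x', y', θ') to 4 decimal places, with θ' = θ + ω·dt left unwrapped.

(-0.8536, -3.3536, -2.3562)

θ' = -2.3562 + 0.0·2.0 = -2.3562
ω = 0 → straight: x' = -0.5 + 0.25·cos(-2.3562)·2.0 = -0.8536
y' = -3 + 0.25·sin(-2.3562)·2.0 = -3.3536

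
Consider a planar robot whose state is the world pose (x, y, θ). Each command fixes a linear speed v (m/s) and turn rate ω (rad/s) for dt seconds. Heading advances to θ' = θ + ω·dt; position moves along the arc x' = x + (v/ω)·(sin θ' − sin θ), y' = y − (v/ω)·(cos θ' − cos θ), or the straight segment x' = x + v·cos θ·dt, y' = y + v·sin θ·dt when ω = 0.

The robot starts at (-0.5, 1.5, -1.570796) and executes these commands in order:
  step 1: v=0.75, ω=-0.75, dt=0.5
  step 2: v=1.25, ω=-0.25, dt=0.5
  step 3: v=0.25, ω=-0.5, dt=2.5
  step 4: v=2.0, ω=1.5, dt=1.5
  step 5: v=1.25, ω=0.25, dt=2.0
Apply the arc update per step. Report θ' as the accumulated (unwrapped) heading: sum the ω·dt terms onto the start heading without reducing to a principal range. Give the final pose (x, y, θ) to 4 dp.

step 1: θ'=-1.9458 (R=-1.0000) → pose (-0.5695, 1.1337, -1.9458)
step 2: θ'=-2.0708 (R=-5.0000) → pose (-0.8341, 0.5680, -2.0708)
step 3: θ'=-3.3208 (R=-0.5000) → pose (-1.3620, 0.3157, -3.3208)
step 4: θ'=-1.0708 (R=1.3333) → pose (-2.7698, -1.6355, -1.0708)
step 5: θ'=-0.5708 (R=5.0000) → pose (-1.0834, -3.4458, -0.5708)

(-1.0834, -3.4458, -0.5708)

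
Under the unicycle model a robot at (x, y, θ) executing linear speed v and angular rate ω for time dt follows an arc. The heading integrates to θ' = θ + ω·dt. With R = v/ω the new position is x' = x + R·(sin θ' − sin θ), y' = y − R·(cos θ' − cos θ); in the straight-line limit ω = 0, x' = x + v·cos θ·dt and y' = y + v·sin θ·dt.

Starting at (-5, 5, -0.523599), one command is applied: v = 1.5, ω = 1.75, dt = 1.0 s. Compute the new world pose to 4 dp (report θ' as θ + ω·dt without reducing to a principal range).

θ' = -0.5236 + 1.75·1.0 = 1.2264
R = v/ω = 1.5/1.75 = 0.8571
x' = -5 + 0.8571·(sin 1.2264 − sin -0.5236) = -3.7646
y' = 5 − 0.8571·(cos 1.2264 − cos -0.5236) = 5.4529

(-3.7646, 5.4529, 1.2264)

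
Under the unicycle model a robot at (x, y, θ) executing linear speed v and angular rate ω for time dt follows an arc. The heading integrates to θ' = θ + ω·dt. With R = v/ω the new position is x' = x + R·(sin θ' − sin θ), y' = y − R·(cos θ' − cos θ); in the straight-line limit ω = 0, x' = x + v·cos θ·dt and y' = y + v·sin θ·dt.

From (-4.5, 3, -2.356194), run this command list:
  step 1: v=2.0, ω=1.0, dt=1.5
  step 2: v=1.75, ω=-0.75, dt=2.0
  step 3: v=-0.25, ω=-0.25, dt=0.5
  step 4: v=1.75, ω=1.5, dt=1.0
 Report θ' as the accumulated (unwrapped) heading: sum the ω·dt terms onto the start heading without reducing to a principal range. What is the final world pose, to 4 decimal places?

step 1: θ'=-0.8562 (R=2.0000) → pose (-4.5965, 0.2752, -0.8562)
step 2: θ'=-2.3562 (R=-2.3333) → pose (-4.7091, -2.9038, -2.3562)
step 3: θ'=-2.4812 (R=1.0000) → pose (-4.6154, -2.8212, -2.4812)
step 4: θ'=-0.9812 (R=1.1667) → pose (-4.8694, -4.3913, -0.9812)

(-4.8694, -4.3913, -0.9812)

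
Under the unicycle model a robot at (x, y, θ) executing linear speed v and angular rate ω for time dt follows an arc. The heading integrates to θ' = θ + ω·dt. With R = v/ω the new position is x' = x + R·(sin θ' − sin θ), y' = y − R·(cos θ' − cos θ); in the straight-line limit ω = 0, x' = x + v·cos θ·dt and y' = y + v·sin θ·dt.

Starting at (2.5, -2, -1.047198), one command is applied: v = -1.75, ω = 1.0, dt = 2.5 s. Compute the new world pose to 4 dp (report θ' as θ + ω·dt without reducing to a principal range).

θ' = -1.0472 + 1.0·2.5 = 1.4528
R = v/ω = -1.75/1.0 = -1.7500
x' = 2.5 + -1.7500·(sin 1.4528 − sin -1.0472) = -0.7534
y' = -2 − -1.7500·(cos 1.4528 − cos -1.0472) = -2.6690

(-0.7534, -2.6690, 1.4528)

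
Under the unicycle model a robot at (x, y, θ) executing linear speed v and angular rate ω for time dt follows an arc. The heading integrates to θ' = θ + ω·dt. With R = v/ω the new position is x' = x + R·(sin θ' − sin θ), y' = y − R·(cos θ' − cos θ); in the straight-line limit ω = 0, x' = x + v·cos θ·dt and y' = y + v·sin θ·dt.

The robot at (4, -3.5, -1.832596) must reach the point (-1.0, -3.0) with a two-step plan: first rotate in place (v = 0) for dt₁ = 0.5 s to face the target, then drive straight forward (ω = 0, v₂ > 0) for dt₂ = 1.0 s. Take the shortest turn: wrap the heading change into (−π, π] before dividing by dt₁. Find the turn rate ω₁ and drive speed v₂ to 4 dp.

ω₁ = -2.8173, v₂ = 5.0249

heading to target = atan2(-3−-3.5, -1−4) = 3.0419
Δθ = wrap(3.0419 − -1.8326) = -1.4087; ω₁ = Δθ/dt₁ = -2.8173
distance = √((-1−4)² + (-3−-3.5)²) = 5.0249; v₂ = distance/dt₂ = 5.0249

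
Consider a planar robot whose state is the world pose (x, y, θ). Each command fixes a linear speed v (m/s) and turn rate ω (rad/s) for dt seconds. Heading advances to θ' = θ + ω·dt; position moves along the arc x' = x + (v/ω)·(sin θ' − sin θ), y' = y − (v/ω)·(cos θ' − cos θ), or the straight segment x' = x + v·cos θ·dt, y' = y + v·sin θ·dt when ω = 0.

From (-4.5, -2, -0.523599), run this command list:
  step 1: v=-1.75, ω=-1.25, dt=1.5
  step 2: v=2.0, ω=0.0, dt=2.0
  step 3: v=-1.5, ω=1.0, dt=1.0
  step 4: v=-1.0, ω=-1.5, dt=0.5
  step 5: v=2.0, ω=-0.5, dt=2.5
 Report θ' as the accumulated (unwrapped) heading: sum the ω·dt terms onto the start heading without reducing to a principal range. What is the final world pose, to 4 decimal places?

(-11.4988, -2.3064, -3.3986)

step 1: θ'=-2.3986 (R=1.4000) → pose (-4.7471, 0.2435, -2.3986)
step 2: θ'=-2.3986 (straight) → pose (-7.6929, -2.4625, -2.3986)
step 3: θ'=-1.3986 (R=-1.5000) → pose (-7.2298, -1.1008, -1.3986)
step 4: θ'=-2.1486 (R=0.6667) → pose (-7.1314, -0.6225, -2.1486)
step 5: θ'=-3.3986 (R=-4.0000) → pose (-11.4988, -2.3064, -3.3986)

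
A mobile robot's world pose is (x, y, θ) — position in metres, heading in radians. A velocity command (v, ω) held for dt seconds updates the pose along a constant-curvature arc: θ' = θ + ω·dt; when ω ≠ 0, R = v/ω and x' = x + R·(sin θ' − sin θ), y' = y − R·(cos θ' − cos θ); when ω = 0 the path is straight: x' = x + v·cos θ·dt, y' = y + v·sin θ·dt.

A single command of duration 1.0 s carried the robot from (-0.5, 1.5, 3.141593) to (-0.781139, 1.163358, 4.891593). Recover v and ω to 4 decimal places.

Δθ = 4.891593 − 3.141593 = 1.750000
ω = Δθ/dt = 1.750000/1.0 = 1.7500
R = −Δy/(cos θ' − cos θ) = 0.2857
v = R·ω = 0.2857·1.7500 = 0.5000

v = 0.5000, ω = 1.7500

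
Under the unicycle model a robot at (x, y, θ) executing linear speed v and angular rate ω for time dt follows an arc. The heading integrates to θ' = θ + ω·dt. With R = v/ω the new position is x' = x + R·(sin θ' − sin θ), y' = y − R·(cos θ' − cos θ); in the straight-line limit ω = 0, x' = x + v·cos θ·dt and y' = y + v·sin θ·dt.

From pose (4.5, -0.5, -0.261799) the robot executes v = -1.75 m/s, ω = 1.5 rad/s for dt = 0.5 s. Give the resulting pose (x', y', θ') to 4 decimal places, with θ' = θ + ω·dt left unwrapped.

(3.6508, -0.5965, 0.4882)

θ' = -0.2618 + 1.5·0.5 = 0.4882
R = v/ω = -1.75/1.5 = -1.1667
x' = 4.5 + -1.1667·(sin 0.4882 − sin -0.2618) = 3.6508
y' = -0.5 − -1.1667·(cos 0.4882 − cos -0.2618) = -0.5965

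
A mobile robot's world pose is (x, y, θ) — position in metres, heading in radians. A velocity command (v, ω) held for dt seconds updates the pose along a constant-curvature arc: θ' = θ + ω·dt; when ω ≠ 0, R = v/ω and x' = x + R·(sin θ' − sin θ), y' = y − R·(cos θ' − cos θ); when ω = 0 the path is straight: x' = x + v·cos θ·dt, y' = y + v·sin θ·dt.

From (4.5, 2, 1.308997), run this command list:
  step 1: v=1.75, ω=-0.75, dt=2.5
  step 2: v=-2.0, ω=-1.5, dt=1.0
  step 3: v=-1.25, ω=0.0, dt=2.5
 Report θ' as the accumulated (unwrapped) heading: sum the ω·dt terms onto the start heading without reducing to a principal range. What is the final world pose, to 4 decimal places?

(9.0320, 7.8742, -2.0660)

step 1: θ'=-0.5660 (R=-2.3333) → pose (8.0051, 3.3655, -0.5660)
step 2: θ'=-2.0660 (R=1.3333) → pose (7.5470, 5.1246, -2.0660)
step 3: θ'=-2.0660 (straight) → pose (9.0320, 7.8742, -2.0660)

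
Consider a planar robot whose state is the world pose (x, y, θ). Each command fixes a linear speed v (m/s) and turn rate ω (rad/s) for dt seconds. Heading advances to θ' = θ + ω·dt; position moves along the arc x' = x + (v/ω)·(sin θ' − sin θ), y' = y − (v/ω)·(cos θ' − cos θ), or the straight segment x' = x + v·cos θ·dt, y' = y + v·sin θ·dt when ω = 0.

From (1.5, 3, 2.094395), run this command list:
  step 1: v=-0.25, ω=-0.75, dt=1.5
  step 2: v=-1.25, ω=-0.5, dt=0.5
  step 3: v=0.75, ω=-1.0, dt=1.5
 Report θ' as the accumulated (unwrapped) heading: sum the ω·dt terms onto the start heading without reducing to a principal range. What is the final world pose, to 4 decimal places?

(2.0941, 2.1474, -0.7806)

step 1: θ'=0.9694 (R=0.3333) → pose (1.4862, 2.6447, 0.9694)
step 2: θ'=0.7194 (R=2.5000) → pose (1.0721, 2.1787, 0.7194)
step 3: θ'=-0.7806 (R=-0.7500) → pose (2.0941, 2.1474, -0.7806)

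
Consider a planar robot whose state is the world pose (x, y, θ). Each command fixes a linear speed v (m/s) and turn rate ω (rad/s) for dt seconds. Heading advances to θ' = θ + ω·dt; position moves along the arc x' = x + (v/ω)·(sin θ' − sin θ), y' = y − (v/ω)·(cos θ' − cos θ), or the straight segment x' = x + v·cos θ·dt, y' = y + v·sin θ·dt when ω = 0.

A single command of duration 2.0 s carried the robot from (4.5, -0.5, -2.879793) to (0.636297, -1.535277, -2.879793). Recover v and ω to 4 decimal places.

Δθ = -2.879793 − -2.879793 = 0.000000
ω = Δθ/dt = 0.000000/2.0 = 0.0000
ω = 0 → v = (Δx·cos θ + Δy·sin θ)/dt = 2.0000

v = 2.0000, ω = 0.0000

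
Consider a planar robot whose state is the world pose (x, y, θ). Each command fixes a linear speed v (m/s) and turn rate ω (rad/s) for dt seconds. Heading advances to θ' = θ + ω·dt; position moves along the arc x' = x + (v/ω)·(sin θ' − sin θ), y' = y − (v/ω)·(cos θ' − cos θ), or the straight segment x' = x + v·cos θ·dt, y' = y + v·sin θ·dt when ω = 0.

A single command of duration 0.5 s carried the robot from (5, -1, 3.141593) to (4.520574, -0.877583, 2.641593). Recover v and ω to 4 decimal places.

Δθ = 2.641593 − 3.141593 = -0.500000
ω = Δθ/dt = -0.500000/0.5 = -1.0000
R = Δx/(sin θ' − sin θ) = -1.0000
v = R·ω = -1.0000·-1.0000 = 1.0000

v = 1.0000, ω = -1.0000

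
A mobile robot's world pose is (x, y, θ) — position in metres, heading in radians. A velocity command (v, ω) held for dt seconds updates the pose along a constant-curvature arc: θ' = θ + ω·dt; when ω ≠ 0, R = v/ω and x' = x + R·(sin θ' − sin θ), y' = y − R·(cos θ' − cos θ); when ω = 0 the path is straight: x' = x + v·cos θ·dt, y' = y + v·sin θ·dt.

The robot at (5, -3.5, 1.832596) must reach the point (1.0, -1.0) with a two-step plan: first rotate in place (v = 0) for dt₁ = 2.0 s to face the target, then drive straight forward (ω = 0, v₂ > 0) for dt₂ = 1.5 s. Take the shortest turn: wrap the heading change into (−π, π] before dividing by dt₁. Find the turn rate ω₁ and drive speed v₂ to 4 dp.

heading to target = atan2(-1−-3.5, 1−5) = 2.5830
Δθ = wrap(2.5830 − 1.8326) = 0.7504; ω₁ = Δθ/dt₁ = 0.3752
distance = √((1−5)² + (-1−-3.5)²) = 4.7170; v₂ = distance/dt₂ = 3.1447

ω₁ = 0.3752, v₂ = 3.1447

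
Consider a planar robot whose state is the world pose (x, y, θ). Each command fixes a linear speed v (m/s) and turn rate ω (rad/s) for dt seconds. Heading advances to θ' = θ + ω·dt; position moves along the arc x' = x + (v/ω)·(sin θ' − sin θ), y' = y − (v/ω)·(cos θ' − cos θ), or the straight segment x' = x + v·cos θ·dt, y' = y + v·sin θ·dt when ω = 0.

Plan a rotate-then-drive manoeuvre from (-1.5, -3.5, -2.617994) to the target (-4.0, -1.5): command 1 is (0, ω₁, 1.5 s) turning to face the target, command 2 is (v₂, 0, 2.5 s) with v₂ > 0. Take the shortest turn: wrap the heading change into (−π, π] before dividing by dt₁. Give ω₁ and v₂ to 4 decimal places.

heading to target = atan2(-1.5−-3.5, -4−-1.5) = 2.4669
Δθ = wrap(2.4669 − -2.6180) = -1.1983; ω₁ = Δθ/dt₁ = -0.7989
distance = √((-4−-1.5)² + (-1.5−-3.5)²) = 3.2016; v₂ = distance/dt₂ = 1.2806

ω₁ = -0.7989, v₂ = 1.2806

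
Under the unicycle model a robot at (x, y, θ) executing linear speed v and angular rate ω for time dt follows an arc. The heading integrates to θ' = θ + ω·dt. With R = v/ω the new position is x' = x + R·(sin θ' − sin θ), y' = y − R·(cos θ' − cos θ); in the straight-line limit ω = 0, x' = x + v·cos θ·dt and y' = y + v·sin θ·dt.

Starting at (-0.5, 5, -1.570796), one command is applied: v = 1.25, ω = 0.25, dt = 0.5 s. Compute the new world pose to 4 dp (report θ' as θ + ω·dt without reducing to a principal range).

(-0.4610, 4.3766, -1.4458)

θ' = -1.5708 + 0.25·0.5 = -1.4458
R = v/ω = 1.25/0.25 = 5.0000
x' = -0.5 + 5.0000·(sin -1.4458 − sin -1.5708) = -0.4610
y' = 5 − 5.0000·(cos -1.4458 − cos -1.5708) = 4.3766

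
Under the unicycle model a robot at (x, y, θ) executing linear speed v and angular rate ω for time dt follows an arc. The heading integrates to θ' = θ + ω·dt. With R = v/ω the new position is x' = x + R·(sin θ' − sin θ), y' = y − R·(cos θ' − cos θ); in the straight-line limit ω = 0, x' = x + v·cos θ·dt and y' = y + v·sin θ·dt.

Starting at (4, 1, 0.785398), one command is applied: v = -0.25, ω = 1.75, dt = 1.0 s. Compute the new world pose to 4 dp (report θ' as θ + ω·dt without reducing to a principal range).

(4.0196, 0.7816, 2.5354)

θ' = 0.7854 + 1.75·1.0 = 2.5354
R = v/ω = -0.25/1.75 = -0.1429
x' = 4 + -0.1429·(sin 2.5354 − sin 0.7854) = 4.0196
y' = 1 − -0.1429·(cos 2.5354 − cos 0.7854) = 0.7816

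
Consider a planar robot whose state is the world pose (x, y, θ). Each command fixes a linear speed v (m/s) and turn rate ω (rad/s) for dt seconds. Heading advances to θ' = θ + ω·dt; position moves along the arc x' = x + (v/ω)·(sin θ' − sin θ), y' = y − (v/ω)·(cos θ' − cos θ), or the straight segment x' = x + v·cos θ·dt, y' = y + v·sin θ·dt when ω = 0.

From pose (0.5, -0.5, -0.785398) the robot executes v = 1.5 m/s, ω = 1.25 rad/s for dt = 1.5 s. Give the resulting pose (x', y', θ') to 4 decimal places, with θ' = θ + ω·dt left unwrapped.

θ' = -0.7854 + 1.25·1.5 = 1.0896
R = v/ω = 1.5/1.25 = 1.2000
x' = 0.5 + 1.2000·(sin 1.0896 − sin -0.7854) = 2.4123
y' = -0.5 − 1.2000·(cos 1.0896 − cos -0.7854) = -0.2069

(2.4123, -0.2069, 1.0896)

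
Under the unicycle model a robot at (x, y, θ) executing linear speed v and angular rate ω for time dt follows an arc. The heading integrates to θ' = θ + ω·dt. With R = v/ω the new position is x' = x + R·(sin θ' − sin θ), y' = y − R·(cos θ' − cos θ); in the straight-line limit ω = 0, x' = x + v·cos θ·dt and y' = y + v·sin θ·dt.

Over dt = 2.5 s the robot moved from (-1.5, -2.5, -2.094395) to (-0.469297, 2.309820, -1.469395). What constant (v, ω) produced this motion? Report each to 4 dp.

Δθ = -1.469395 − -2.094395 = 0.625000
ω = Δθ/dt = 0.625000/2.5 = 0.2500
R = −Δy/(cos θ' − cos θ) = -8.0000
v = R·ω = -8.0000·0.2500 = -2.0000

v = -2.0000, ω = 0.2500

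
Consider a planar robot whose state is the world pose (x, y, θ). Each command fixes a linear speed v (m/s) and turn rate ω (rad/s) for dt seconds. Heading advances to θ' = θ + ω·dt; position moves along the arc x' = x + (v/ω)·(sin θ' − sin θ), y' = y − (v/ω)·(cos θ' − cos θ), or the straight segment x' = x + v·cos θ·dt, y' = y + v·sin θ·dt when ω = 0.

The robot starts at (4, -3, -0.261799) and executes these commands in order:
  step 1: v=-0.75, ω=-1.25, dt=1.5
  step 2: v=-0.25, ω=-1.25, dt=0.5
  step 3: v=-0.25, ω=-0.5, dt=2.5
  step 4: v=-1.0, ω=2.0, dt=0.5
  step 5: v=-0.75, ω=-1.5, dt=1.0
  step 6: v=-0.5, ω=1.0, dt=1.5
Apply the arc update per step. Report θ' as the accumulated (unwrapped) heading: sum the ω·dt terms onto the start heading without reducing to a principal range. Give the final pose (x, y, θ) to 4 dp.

step 1: θ'=-2.1368 (R=0.6000) → pose (3.6489, -2.0987, -2.1368)
step 2: θ'=-2.7618 (R=0.2000) → pose (3.7435, -2.0202, -2.7618)
step 3: θ'=-4.0118 (R=0.5000) → pose (4.3111, -2.1622, -4.0118)
step 4: θ'=-3.0118 (R=-0.5000) → pose (4.7581, -2.3357, -3.0118)
step 5: θ'=-4.5118 (R=0.5000) → pose (5.3128, -2.7319, -4.5118)
step 6: θ'=-3.0118 (R=-0.5000) → pose (5.8674, -3.1280, -3.0118)

(5.8674, -3.1280, -3.0118)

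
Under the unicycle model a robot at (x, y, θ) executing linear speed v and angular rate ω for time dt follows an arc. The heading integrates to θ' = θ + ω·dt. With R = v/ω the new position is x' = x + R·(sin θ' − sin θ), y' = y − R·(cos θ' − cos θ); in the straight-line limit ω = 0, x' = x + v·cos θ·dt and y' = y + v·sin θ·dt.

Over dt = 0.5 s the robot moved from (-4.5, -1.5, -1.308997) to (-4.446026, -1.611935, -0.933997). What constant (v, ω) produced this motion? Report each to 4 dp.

v = 0.2500, ω = 0.7500

Δθ = -0.933997 − -1.308997 = 0.375000
ω = Δθ/dt = 0.375000/0.5 = 0.7500
R = −Δy/(cos θ' − cos θ) = 0.3333
v = R·ω = 0.3333·0.7500 = 0.2500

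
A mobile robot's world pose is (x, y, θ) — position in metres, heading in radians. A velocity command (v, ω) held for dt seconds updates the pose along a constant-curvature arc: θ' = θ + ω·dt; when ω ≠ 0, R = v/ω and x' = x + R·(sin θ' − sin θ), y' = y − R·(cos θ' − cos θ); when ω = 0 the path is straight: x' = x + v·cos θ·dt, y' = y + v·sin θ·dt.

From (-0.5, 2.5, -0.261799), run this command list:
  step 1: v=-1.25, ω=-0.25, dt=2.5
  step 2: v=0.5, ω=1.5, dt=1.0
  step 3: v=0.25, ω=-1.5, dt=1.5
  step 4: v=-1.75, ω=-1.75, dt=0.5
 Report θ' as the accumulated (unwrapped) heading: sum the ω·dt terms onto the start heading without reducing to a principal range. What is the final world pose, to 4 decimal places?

(-1.9599, 4.7031, -2.5118)

step 1: θ'=-0.8868 (R=5.0000) → pose (-3.0812, 4.1701, -0.8868)
step 2: θ'=0.6132 (R=0.3333) → pose (-2.6310, 4.1082, 0.6132)
step 3: θ'=-1.6368 (R=-0.1667) → pose (-2.3688, 3.9609, -1.6368)
step 4: θ'=-2.5118 (R=1.0000) → pose (-1.9599, 4.7031, -2.5118)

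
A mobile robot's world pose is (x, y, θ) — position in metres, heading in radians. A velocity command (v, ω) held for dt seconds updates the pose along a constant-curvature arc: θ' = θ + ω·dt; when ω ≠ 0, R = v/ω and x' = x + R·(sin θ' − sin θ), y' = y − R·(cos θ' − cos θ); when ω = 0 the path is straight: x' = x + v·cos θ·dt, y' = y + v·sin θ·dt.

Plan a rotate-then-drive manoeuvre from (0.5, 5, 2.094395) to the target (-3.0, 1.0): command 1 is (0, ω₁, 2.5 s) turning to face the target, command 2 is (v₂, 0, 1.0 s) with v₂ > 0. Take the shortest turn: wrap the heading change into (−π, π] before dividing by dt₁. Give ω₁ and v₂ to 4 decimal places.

ω₁ = 0.7597, v₂ = 5.3151

heading to target = atan2(1−5, -3−0.5) = -2.2896
Δθ = wrap(-2.2896 − 2.0944) = 1.8992; ω₁ = Δθ/dt₁ = 0.7597
distance = √((-3−0.5)² + (1−5)²) = 5.3151; v₂ = distance/dt₂ = 5.3151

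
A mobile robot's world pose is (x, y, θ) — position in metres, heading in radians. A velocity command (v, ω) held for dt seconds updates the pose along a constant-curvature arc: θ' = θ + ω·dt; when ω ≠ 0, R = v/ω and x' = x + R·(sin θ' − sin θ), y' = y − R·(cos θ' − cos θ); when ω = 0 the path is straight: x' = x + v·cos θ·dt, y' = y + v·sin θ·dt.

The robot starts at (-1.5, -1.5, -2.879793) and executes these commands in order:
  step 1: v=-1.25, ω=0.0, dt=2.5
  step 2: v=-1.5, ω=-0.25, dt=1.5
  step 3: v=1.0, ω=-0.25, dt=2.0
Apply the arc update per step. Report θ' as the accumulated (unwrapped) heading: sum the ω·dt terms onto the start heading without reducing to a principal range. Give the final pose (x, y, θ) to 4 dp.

(1.8991, 0.1780, -3.7548)

step 1: θ'=-2.8798 (straight) → pose (1.5185, -0.6912, -2.8798)
step 2: θ'=-3.2548 (R=6.0000) → pose (3.7492, -0.5251, -3.2548)
step 3: θ'=-3.7548 (R=-4.0000) → pose (1.8991, 0.1780, -3.7548)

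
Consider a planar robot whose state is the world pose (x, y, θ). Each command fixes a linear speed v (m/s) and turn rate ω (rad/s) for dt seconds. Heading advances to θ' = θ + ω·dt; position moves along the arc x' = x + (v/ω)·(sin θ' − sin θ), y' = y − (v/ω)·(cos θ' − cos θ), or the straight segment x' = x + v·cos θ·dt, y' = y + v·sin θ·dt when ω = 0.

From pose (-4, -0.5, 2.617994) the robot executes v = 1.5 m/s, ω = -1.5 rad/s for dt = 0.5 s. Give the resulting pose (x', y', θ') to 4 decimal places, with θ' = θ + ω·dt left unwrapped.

(-4.4562, 0.0732, 1.8680)

θ' = 2.6180 + -1.5·0.5 = 1.8680
R = v/ω = 1.5/-1.5 = -1.0000
x' = -4 + -1.0000·(sin 1.8680 − sin 2.6180) = -4.4562
y' = -0.5 − -1.0000·(cos 1.8680 − cos 2.6180) = 0.0732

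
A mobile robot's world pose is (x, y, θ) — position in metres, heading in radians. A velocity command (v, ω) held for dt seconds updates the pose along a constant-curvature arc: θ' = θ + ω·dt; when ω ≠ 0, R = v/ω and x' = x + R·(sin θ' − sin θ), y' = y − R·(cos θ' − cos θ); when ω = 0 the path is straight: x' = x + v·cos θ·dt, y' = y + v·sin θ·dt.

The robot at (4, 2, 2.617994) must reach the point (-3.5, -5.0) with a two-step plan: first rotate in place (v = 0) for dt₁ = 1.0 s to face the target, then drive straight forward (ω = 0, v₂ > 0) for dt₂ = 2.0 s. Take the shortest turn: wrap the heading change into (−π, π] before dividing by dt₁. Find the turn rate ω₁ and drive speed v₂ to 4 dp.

heading to target = atan2(-5−2, -3.5−4) = -2.3907
Δθ = wrap(-2.3907 − 2.6180) = 1.2745; ω₁ = Δθ/dt₁ = 1.2745
distance = √((-3.5−4)² + (-5−2)²) = 10.2591; v₂ = distance/dt₂ = 5.1296

ω₁ = 1.2745, v₂ = 5.1296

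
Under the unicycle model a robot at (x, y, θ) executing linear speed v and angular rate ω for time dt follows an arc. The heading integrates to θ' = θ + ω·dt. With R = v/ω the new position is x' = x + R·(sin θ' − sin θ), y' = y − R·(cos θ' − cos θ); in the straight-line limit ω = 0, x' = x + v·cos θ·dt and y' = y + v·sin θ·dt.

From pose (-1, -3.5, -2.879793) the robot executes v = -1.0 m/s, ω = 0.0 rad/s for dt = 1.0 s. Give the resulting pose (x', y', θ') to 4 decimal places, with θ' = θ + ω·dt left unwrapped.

(-0.0341, -3.2412, -2.8798)

θ' = -2.8798 + 0.0·1.0 = -2.8798
ω = 0 → straight: x' = -1 + -1.0·cos(-2.8798)·1.0 = -0.0341
y' = -3.5 + -1.0·sin(-2.8798)·1.0 = -3.2412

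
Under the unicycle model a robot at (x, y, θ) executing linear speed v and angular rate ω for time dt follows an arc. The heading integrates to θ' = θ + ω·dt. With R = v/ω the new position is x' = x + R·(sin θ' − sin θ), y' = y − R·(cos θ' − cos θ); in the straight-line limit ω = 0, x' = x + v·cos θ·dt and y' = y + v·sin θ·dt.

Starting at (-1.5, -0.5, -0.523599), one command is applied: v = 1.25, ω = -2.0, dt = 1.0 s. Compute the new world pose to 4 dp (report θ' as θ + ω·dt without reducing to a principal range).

θ' = -0.5236 + -2.0·1.0 = -2.5236
R = v/ω = 1.25/-2.0 = -0.6250
x' = -1.5 + -0.6250·(sin -2.5236 − sin -0.5236) = -1.4504
y' = -0.5 − -0.6250·(cos -2.5236 − cos -0.5236) = -1.5507

(-1.4504, -1.5507, -2.5236)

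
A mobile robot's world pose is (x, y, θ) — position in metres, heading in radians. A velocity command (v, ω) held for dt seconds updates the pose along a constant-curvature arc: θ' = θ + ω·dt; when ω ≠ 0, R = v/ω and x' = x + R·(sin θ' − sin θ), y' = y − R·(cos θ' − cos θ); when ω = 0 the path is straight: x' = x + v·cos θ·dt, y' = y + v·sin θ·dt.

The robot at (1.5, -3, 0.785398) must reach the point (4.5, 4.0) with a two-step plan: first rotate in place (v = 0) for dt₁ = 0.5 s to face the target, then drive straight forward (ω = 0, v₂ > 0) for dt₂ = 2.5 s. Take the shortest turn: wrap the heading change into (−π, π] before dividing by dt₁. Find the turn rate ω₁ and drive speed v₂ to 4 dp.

heading to target = atan2(4−-3, 4.5−1.5) = 1.1659
Δθ = wrap(1.1659 − 0.7854) = 0.3805; ω₁ = Δθ/dt₁ = 0.7610
distance = √((4.5−1.5)² + (4−-3)²) = 7.6158; v₂ = distance/dt₂ = 3.0463

ω₁ = 0.7610, v₂ = 3.0463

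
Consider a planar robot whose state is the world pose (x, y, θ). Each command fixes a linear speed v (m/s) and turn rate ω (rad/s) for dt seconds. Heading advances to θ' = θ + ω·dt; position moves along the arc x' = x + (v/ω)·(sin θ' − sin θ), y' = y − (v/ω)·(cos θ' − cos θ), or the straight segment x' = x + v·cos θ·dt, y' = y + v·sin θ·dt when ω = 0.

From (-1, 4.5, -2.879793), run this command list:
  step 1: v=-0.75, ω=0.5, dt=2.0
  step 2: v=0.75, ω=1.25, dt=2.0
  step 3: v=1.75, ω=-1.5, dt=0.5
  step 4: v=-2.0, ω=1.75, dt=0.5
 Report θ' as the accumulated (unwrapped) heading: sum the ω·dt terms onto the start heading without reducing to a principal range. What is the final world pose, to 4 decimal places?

step 1: θ'=-1.8798 (R=-1.5000) → pose (0.0407, 5.4927, -1.8798)
step 2: θ'=0.6202 (R=0.6000) → pose (0.9610, 4.8220, 0.6202)
step 3: θ'=-0.1298 (R=-1.1667) → pose (1.7901, 5.0295, -0.1298)
step 4: θ'=0.7452 (R=-1.1429) → pose (0.8672, 4.7362, 0.7452)

(0.8672, 4.7362, 0.7452)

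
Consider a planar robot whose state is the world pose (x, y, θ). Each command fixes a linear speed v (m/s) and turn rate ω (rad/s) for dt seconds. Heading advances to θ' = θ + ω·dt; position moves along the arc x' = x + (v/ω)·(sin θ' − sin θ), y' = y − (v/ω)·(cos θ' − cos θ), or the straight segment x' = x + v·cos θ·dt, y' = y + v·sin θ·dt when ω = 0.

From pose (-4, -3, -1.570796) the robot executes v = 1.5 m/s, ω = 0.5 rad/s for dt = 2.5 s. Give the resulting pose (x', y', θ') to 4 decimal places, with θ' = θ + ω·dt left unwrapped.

(-1.9460, -5.8470, -0.3208)

θ' = -1.5708 + 0.5·2.5 = -0.3208
R = v/ω = 1.5/0.5 = 3.0000
x' = -4 + 3.0000·(sin -0.3208 − sin -1.5708) = -1.9460
y' = -3 − 3.0000·(cos -0.3208 − cos -1.5708) = -5.8470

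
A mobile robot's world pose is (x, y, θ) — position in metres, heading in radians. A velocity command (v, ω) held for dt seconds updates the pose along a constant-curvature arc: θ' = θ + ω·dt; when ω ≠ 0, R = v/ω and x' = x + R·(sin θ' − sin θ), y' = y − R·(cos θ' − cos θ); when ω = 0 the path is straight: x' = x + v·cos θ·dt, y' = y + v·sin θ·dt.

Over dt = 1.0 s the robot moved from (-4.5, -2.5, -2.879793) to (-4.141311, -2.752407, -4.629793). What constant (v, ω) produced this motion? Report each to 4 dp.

v = -0.5000, ω = -1.7500

Δθ = -4.629793 − -2.879793 = -1.750000
ω = Δθ/dt = -1.750000/1.0 = -1.7500
R = Δx/(sin θ' − sin θ) = 0.2857
v = R·ω = 0.2857·-1.7500 = -0.5000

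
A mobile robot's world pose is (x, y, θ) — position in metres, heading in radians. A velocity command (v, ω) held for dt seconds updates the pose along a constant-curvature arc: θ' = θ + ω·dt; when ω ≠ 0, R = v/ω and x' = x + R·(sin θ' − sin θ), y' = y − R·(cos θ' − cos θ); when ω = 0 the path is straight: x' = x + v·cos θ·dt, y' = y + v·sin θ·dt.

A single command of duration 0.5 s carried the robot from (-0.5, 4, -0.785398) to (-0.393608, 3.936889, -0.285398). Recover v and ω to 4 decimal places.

Δθ = -0.285398 − -0.785398 = 0.500000
ω = Δθ/dt = 0.500000/0.5 = 1.0000
R = Δx/(sin θ' − sin θ) = 0.2500
v = R·ω = 0.2500·1.0000 = 0.2500

v = 0.2500, ω = 1.0000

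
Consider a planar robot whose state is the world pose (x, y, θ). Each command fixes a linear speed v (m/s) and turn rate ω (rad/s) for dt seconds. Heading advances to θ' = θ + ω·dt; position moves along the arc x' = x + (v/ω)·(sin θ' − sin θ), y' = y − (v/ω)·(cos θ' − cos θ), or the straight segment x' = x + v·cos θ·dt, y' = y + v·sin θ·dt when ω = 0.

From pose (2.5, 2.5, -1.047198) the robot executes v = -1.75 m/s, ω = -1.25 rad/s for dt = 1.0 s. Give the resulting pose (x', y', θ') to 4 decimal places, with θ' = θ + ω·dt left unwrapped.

θ' = -1.0472 + -1.25·1.0 = -2.2972
R = v/ω = -1.75/-1.25 = 1.4000
x' = 2.5 + 1.4000·(sin -2.2972 − sin -1.0472) = 2.6658
y' = 2.5 − 1.4000·(cos -2.2972 − cos -1.0472) = 4.1299

(2.6658, 4.1299, -2.2972)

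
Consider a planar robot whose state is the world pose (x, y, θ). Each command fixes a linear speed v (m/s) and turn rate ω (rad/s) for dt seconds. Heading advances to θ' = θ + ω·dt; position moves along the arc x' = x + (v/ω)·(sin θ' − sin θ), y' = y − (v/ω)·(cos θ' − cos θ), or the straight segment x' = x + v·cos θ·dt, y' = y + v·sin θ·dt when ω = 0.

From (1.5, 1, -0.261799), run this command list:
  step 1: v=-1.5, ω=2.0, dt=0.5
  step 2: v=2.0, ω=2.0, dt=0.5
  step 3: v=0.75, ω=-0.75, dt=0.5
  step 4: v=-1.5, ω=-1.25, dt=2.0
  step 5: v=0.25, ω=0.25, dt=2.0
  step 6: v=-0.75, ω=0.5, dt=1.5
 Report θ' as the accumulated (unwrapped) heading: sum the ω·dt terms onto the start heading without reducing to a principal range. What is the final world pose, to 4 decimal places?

(-1.8900, 1.7530, 0.1132)

step 1: θ'=0.7382 (R=-0.7500) → pose (0.8012, 0.8303, 0.7382)
step 2: θ'=1.7382 (R=1.0000) → pose (1.1142, 1.7366, 1.7382)
step 3: θ'=1.3632 (R=-1.0000) → pose (1.1217, 2.1094, 1.3632)
step 4: θ'=-1.1368 (R=1.2000) → pose (-1.1413, 1.8521, -1.1368)
step 5: θ'=-0.6368 (R=1.0000) → pose (-0.8286, 1.4686, -0.6368)
step 6: θ'=0.1132 (R=-1.5000) → pose (-1.8900, 1.7530, 0.1132)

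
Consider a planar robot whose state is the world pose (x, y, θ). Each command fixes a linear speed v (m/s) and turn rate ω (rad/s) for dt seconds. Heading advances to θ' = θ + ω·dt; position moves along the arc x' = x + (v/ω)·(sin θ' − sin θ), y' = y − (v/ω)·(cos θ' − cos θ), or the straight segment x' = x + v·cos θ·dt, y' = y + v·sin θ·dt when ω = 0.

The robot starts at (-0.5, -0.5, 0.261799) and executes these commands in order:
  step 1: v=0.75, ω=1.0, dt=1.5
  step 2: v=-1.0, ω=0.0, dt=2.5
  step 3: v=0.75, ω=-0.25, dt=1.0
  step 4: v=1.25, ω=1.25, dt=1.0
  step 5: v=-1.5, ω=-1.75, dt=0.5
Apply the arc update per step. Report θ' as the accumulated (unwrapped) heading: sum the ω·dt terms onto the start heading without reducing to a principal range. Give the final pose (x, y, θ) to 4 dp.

step 1: θ'=1.7618 (R=0.7500) → pose (0.0422, 0.3668, 1.7618)
step 2: θ'=1.7618 (straight) → pose (0.5169, -2.0877, 1.7618)
step 3: θ'=1.5118 (R=-3.0000) → pose (0.4675, -1.3413, 1.5118)
step 4: θ'=2.7618 (R=1.0000) → pose (-0.1600, -0.3536, 2.7618)
step 5: θ'=1.8868 (R=0.8571) → pose (0.3369, -0.8833, 1.8868)

(0.3369, -0.8833, 1.8868)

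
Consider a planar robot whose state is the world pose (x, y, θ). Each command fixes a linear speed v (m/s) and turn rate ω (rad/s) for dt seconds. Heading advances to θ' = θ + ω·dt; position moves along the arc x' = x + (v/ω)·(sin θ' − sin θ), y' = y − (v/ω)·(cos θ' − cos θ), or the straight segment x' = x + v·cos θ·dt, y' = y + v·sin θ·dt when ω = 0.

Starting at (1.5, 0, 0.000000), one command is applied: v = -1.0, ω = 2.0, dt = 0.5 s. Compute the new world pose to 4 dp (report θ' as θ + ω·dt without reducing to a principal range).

θ' = 0.0000 + 2.0·0.5 = 1.0000
R = v/ω = -1.0/2.0 = -0.5000
x' = 1.5 + -0.5000·(sin 1.0000 − sin 0.0000) = 1.0793
y' = 0 − -0.5000·(cos 1.0000 − cos 0.0000) = -0.2298

(1.0793, -0.2298, 1.0000)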